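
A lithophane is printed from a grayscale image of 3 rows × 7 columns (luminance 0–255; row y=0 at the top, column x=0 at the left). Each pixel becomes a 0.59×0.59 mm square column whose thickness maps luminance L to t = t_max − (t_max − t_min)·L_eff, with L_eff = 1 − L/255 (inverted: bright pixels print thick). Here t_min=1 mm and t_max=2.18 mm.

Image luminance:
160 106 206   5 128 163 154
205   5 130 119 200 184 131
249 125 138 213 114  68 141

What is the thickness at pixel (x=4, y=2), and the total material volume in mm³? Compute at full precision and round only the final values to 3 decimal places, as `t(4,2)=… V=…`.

t(4,2)=1.528 V=12.052

span = t_max - t_min = 2.18 - 1 = 1.180
L(4,2) = 114, L_eff = 1 - 114/255 = 0.552941 (inverted)
t(4,2) = 2.18 - 1.180·0.552941 = 1.528
Σt over all 3·7 pixels = 220723/6375 ≈ 34.6232157
V = pitch²·Σt = 0.59²·220723/6375 = 12.052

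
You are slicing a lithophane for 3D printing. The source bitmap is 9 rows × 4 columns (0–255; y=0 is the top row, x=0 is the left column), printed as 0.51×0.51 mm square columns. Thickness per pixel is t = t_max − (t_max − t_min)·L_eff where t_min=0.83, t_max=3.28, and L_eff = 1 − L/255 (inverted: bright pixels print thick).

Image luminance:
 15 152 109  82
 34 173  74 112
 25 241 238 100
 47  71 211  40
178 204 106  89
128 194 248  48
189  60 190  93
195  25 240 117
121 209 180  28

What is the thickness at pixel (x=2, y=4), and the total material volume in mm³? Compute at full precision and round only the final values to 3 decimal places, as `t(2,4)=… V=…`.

span = t_max - t_min = 3.28 - 0.83 = 2.450
L(2,4) = 106, L_eff = 1 - 106/255 = 0.584314 (inverted)
t(2,4) = 3.28 - 2.450·0.584314 = 1.848
Σt over all 9·4 pixels = 62687/850 ≈ 73.7494118
V = pitch²·Σt = 0.51²·62687/850 = 19.182

t(2,4)=1.848 V=19.182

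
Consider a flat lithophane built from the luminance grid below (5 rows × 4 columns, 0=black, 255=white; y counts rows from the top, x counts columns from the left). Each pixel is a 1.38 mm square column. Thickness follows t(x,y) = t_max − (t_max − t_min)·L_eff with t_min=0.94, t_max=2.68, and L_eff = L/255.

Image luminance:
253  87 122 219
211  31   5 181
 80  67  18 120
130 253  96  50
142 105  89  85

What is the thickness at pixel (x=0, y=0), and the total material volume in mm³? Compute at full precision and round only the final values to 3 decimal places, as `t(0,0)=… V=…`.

t(0,0)=0.954 V=71.616

span = t_max - t_min = 2.68 - 0.94 = 1.740
L(0,0) = 253, L_eff = 253/255 = 0.992157
t(0,0) = 2.68 - 1.740·0.992157 = 0.954
Σt over all 5·4 pixels = 79912/2125 ≈ 37.6056471
V = pitch²·Σt = 1.38²·79912/2125 = 71.616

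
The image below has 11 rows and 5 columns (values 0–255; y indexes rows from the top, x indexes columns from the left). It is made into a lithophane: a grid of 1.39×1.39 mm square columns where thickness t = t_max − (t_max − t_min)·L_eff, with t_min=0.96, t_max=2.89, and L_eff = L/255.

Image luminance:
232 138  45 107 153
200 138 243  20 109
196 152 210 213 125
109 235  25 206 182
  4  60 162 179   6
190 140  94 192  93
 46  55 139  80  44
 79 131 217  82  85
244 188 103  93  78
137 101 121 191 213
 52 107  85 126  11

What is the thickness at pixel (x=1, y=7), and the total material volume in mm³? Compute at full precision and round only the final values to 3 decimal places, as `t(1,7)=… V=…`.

t(1,7)=1.899 V=205.241

span = t_max - t_min = 2.89 - 0.96 = 1.930
L(1,7) = 131, L_eff = 131/255 = 0.513725
t(1,7) = 2.89 - 1.930·0.513725 = 1.899
Σt over all 11·5 pixels = 902929/8500 ≈ 106.2269412
V = pitch²·Σt = 1.39²·902929/8500 = 205.241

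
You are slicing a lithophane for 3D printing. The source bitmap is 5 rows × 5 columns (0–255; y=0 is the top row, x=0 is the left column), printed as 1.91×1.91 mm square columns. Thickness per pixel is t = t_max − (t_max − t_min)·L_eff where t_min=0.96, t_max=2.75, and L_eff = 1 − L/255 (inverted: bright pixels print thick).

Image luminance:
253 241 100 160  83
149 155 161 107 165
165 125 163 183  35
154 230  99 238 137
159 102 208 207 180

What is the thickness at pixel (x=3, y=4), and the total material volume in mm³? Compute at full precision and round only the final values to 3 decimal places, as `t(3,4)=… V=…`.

span = t_max - t_min = 2.75 - 0.96 = 1.790
L(3,4) = 207, L_eff = 1 - 207/255 = 0.188235 (inverted)
t(3,4) = 2.75 - 1.790·0.188235 = 2.413
Σt over all 5·5 pixels = 1320661/25500 ≈ 51.7906275
V = pitch²·Σt = 1.91²·1320661/25500 = 188.937

t(3,4)=2.413 V=188.937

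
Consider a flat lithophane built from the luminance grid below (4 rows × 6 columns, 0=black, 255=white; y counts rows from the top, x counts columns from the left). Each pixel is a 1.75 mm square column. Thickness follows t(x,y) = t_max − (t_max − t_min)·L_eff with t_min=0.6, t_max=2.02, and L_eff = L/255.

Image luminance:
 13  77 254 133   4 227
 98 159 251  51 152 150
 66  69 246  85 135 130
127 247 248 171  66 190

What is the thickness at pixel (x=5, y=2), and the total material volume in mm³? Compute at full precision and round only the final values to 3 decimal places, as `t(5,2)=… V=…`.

t(5,2)=1.296 V=91.356

span = t_max - t_min = 2.02 - 0.6 = 1.420
L(5,2) = 130, L_eff = 130/255 = 0.509804
t(5,2) = 2.02 - 1.420·0.509804 = 1.296
Σt over all 4·6 pixels = 22373/750 ≈ 29.8306667
V = pitch²·Σt = 1.75²·22373/750 = 91.356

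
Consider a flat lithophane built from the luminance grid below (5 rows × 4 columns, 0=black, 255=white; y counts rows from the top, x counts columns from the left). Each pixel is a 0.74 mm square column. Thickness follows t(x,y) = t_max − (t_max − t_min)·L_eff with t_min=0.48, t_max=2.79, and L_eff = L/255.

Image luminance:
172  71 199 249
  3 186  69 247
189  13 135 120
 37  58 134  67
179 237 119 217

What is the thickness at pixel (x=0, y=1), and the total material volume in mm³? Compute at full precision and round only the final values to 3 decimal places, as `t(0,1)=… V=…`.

t(0,1)=2.763 V=17.157

span = t_max - t_min = 2.79 - 0.48 = 2.310
L(0,1) = 3, L_eff = 3/255 = 0.011765
t(0,1) = 2.79 - 2.310·0.011765 = 2.763
Σt over all 5·4 pixels = 266323/8500 ≈ 31.3321176
V = pitch²·Σt = 0.74²·266323/8500 = 17.157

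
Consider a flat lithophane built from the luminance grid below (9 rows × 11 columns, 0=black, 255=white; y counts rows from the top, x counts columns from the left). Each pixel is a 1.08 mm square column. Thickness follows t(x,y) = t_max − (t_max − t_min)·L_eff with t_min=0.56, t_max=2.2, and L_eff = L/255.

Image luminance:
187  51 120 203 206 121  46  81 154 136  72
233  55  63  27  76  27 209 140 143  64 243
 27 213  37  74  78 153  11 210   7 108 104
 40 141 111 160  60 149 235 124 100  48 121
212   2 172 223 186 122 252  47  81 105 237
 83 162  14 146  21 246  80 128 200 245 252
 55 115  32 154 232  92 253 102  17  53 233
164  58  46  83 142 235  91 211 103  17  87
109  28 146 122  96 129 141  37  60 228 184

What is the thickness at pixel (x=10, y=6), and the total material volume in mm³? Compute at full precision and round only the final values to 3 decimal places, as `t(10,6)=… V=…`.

span = t_max - t_min = 2.2 - 0.56 = 1.640
L(10,6) = 233, L_eff = 233/255 = 0.913725
t(10,6) = 2.2 - 1.640·0.913725 = 0.701
Σt over all 9·11 pixels = 298292/2125 ≈ 140.3727059
V = pitch²·Σt = 1.08²·298292/2125 = 163.731

t(10,6)=0.701 V=163.731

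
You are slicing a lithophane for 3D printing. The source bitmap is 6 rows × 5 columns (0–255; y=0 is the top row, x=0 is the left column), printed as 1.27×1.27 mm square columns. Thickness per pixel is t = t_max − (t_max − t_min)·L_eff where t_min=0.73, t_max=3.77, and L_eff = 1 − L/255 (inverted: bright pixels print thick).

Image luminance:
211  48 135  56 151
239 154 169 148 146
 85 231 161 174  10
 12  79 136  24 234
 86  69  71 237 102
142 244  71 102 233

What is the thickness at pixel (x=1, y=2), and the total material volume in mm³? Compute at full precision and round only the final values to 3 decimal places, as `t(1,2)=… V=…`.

span = t_max - t_min = 3.77 - 0.73 = 3.040
L(1,2) = 231, L_eff = 1 - 231/255 = 0.094118 (inverted)
t(1,2) = 3.77 - 3.040·0.094118 = 3.484
Σt over all 6·5 pixels = 58743/850 ≈ 69.1094118
V = pitch²·Σt = 1.27²·58743/850 = 111.467

t(1,2)=3.484 V=111.467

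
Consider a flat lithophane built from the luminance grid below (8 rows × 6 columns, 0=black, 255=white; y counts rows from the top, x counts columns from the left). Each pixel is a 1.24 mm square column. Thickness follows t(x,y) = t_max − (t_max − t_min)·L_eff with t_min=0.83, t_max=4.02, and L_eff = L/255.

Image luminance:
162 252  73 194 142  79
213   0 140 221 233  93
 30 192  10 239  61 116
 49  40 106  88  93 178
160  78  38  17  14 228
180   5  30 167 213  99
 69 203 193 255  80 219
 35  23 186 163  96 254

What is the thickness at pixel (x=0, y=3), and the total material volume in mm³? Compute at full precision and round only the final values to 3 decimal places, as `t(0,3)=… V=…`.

t(0,3)=3.407 V=181.112

span = t_max - t_min = 4.02 - 0.83 = 3.190
L(0,3) = 49, L_eff = 49/255 = 0.192157
t(0,3) = 4.02 - 3.190·0.192157 = 3.407
Σt over all 8·6 pixels = 1001203/8500 ≈ 117.7885882
V = pitch²·Σt = 1.24²·1001203/8500 = 181.112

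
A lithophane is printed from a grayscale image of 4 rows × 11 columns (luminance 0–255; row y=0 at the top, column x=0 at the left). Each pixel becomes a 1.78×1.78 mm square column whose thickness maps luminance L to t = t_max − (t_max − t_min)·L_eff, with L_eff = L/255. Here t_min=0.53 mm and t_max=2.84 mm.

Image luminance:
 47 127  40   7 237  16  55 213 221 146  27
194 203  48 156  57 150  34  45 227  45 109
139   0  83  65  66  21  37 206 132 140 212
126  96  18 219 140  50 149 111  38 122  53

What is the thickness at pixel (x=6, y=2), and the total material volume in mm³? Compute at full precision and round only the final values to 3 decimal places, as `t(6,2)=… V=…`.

span = t_max - t_min = 2.84 - 0.53 = 2.310
L(6,2) = 37, L_eff = 37/255 = 0.145098
t(6,2) = 2.84 - 2.310·0.145098 = 2.505
Σt over all 4·11 pixels = 705881/8500 ≈ 83.0448235
V = pitch²·Σt = 1.78²·705881/8500 = 263.119

t(6,2)=2.505 V=263.119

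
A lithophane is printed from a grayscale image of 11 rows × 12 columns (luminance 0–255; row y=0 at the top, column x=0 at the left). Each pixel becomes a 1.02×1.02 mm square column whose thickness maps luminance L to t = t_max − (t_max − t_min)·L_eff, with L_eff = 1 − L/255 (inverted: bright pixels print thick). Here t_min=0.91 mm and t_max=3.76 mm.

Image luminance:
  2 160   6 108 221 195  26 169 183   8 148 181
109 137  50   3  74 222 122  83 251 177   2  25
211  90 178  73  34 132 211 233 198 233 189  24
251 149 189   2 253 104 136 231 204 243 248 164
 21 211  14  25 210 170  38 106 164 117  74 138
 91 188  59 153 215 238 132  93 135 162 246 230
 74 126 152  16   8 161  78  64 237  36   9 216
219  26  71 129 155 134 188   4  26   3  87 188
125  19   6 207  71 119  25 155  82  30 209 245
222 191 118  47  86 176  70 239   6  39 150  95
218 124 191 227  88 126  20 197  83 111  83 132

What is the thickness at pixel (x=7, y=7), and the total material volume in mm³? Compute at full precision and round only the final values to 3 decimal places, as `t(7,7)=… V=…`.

t(7,7)=0.955 V=318.126

span = t_max - t_min = 3.76 - 0.91 = 2.850
L(7,7) = 4, L_eff = 1 - 4/255 = 0.984314 (inverted)
t(7,7) = 3.76 - 2.850·0.984314 = 0.955
Σt over all 11·12 pixels = 519813/1700 ≈ 305.7723529
V = pitch²·Σt = 1.02²·519813/1700 = 318.126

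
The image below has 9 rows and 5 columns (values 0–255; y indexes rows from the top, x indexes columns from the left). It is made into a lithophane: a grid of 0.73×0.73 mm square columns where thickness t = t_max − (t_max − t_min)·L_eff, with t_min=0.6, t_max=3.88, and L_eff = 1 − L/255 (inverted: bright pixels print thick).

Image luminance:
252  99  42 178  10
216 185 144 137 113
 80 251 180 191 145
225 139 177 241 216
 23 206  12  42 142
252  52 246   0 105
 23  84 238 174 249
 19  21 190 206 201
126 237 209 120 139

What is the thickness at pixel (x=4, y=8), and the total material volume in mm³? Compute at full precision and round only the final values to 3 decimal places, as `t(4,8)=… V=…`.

t(4,8)=2.388 V=59.197

span = t_max - t_min = 3.88 - 0.6 = 3.280
L(4,8) = 139, L_eff = 1 - 139/255 = 0.454902 (inverted)
t(4,8) = 3.88 - 3.280·0.454902 = 2.388
Σt over all 9·5 pixels = 236053/2125 ≈ 111.0837647
V = pitch²·Σt = 0.73²·236053/2125 = 59.197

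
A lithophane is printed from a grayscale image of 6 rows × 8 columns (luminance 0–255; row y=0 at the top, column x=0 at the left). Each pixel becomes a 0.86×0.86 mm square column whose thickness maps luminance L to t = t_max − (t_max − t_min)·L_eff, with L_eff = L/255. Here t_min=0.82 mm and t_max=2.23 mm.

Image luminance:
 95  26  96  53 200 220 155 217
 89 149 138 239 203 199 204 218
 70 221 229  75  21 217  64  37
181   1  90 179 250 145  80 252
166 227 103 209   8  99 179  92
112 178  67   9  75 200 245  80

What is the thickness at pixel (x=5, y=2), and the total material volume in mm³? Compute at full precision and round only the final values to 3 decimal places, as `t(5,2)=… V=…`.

span = t_max - t_min = 2.23 - 0.82 = 1.410
L(5,2) = 217, L_eff = 217/255 = 0.850980
t(5,2) = 2.23 - 1.410·0.850980 = 1.030
Σt over all 6·8 pixels = 298363/4250 ≈ 70.2030588
V = pitch²·Σt = 0.86²·298363/4250 = 51.922

t(5,2)=1.030 V=51.922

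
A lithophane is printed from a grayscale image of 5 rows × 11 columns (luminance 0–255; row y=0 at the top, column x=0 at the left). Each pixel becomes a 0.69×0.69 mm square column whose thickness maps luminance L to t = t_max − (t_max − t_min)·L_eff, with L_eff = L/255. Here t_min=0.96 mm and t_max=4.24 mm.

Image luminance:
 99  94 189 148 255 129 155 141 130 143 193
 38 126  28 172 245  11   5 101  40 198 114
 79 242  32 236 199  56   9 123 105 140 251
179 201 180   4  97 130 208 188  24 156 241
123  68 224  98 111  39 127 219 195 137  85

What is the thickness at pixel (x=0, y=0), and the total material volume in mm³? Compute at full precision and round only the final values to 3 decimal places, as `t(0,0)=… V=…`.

span = t_max - t_min = 4.24 - 0.96 = 3.280
L(0,0) = 99, L_eff = 99/255 = 0.388235
t(0,0) = 4.24 - 3.280·0.388235 = 2.967
Σt over all 5·11 pixels = 59422/425 ≈ 139.8164706
V = pitch²·Σt = 0.69²·59422/425 = 66.567

t(0,0)=2.967 V=66.567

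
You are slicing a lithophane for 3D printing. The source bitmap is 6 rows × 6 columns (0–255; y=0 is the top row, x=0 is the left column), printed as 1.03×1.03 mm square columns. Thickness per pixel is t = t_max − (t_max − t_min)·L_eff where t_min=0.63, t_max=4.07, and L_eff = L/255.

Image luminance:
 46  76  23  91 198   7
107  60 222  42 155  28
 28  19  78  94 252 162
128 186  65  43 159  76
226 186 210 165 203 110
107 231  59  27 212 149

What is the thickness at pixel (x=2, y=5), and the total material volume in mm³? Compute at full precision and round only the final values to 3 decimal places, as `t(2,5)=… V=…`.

t(2,5)=3.274 V=94.904

span = t_max - t_min = 4.07 - 0.63 = 3.440
L(2,5) = 59, L_eff = 59/255 = 0.231373
t(2,5) = 4.07 - 3.440·0.231373 = 3.274
Σt over all 6·6 pixels = 38019/425 ≈ 89.4564706
V = pitch²·Σt = 1.03²·38019/425 = 94.904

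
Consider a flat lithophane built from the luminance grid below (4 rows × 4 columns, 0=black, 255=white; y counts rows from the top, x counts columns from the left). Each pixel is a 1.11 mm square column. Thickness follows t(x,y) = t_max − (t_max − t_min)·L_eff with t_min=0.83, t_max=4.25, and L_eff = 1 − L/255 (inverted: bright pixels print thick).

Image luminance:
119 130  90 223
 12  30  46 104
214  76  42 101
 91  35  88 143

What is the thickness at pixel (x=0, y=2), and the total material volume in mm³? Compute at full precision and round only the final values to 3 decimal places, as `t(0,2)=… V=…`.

t(0,2)=3.700 V=41.876

span = t_max - t_min = 4.25 - 0.83 = 3.420
L(0,2) = 214, L_eff = 1 - 214/255 = 0.160784 (inverted)
t(0,2) = 4.25 - 3.420·0.160784 = 3.700
Σt over all 4·4 pixels = 72224/2125 ≈ 33.9877647
V = pitch²·Σt = 1.11²·72224/2125 = 41.876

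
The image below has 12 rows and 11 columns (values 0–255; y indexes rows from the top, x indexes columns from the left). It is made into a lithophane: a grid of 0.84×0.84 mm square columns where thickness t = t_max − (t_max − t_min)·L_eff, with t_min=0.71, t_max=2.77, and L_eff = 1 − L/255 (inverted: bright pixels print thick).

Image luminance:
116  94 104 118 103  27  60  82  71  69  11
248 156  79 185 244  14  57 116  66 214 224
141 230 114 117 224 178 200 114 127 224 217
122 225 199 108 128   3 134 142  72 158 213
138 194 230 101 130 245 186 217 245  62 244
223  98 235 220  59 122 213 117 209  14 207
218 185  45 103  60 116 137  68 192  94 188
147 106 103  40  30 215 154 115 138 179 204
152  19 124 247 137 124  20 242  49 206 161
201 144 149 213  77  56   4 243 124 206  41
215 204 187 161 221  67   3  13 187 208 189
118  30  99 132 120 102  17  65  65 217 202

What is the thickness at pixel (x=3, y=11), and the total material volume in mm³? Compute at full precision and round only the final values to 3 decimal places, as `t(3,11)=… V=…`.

t(3,11)=1.776 V=169.615

span = t_max - t_min = 2.77 - 0.71 = 2.060
L(3,11) = 132, L_eff = 1 - 132/255 = 0.482353 (inverted)
t(3,11) = 2.77 - 2.060·0.482353 = 1.776
Σt over all 12·11 pixels = 612979/2550 ≈ 240.3839216
V = pitch²·Σt = 0.84²·612979/2550 = 169.615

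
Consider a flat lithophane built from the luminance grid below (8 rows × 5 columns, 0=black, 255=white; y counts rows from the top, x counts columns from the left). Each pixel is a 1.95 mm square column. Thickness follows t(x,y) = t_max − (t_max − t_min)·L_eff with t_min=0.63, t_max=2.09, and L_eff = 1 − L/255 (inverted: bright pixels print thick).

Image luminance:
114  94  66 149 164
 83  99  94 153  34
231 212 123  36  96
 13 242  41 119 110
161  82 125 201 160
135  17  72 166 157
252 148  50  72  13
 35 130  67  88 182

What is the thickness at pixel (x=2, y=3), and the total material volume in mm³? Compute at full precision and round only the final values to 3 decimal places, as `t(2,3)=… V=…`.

span = t_max - t_min = 2.09 - 0.63 = 1.460
L(2,3) = 41, L_eff = 1 - 41/255 = 0.839216 (inverted)
t(2,3) = 2.09 - 1.460·0.839216 = 0.865
Σt over all 8·5 pixels = 328039/6375 ≈ 51.4570980
V = pitch²·Σt = 1.95²·328039/6375 = 195.666

t(2,3)=0.865 V=195.666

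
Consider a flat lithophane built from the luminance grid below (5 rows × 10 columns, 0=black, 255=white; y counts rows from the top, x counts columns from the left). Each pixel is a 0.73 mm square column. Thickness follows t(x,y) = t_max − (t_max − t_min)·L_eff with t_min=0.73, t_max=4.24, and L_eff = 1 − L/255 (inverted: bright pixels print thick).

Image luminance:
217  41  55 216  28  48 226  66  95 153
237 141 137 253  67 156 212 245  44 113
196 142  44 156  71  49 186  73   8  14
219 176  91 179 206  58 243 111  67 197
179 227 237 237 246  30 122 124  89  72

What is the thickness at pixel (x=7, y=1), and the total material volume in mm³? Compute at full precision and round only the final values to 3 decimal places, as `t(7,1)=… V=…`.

span = t_max - t_min = 4.24 - 0.73 = 3.510
L(7,1) = 245, L_eff = 1 - 245/255 = 0.039216 (inverted)
t(7,1) = 4.24 - 3.510·0.039216 = 4.102
Σt over all 5·10 pixels = 1105733/8500 ≈ 130.0862353
V = pitch²·Σt = 0.73²·1105733/8500 = 69.323

t(7,1)=4.102 V=69.323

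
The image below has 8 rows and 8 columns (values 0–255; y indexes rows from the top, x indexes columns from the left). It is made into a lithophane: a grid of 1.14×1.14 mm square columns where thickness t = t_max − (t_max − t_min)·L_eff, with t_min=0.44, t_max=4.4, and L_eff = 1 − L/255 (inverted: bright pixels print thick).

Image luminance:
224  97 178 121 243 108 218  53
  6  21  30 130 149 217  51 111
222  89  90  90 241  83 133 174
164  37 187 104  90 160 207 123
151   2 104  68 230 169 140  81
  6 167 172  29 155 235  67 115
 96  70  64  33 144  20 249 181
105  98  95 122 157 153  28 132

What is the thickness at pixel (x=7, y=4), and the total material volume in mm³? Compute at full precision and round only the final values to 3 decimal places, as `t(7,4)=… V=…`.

span = t_max - t_min = 4.4 - 0.44 = 3.960
L(7,4) = 81, L_eff = 1 - 81/255 = 0.682353 (inverted)
t(7,4) = 4.4 - 3.960·0.682353 = 1.698
Σt over all 8·8 pixels = 316877/2125 ≈ 149.1185882
V = pitch²·Σt = 1.14²·316877/2125 = 193.795

t(7,4)=1.698 V=193.795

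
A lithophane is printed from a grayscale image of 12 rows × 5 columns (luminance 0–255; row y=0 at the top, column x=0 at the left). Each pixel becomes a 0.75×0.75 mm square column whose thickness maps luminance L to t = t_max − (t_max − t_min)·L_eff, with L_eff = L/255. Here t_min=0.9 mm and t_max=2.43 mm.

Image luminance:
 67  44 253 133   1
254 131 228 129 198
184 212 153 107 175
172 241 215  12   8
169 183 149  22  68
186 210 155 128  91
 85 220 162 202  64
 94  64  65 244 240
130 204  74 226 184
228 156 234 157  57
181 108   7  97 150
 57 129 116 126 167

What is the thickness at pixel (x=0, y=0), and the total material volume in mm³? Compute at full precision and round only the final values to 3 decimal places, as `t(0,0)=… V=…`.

t(0,0)=2.028 V=53.305

span = t_max - t_min = 2.43 - 0.9 = 1.530
L(0,0) = 67, L_eff = 67/255 = 0.262745
t(0,0) = 2.43 - 1.530·0.262745 = 2.028
Σt over all 12·5 pixels = 94.764
V = pitch²·Σt = 0.75²·94.764 = 53.305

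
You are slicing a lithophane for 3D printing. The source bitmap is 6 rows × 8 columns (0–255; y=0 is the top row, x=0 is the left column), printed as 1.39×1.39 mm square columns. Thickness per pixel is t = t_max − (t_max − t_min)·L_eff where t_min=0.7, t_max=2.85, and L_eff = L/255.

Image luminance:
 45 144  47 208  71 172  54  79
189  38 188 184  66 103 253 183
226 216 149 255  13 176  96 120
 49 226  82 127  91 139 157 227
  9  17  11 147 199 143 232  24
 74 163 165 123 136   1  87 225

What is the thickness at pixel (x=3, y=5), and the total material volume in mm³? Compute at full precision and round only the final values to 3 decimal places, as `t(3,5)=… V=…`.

span = t_max - t_min = 2.85 - 0.7 = 2.150
L(3,5) = 123, L_eff = 123/255 = 0.482353
t(3,5) = 2.85 - 2.150·0.482353 = 1.813
Σt over all 6·8 pixels = 144711/1700 ≈ 85.1241176
V = pitch²·Σt = 1.39²·144711/1700 = 164.468

t(3,5)=1.813 V=164.468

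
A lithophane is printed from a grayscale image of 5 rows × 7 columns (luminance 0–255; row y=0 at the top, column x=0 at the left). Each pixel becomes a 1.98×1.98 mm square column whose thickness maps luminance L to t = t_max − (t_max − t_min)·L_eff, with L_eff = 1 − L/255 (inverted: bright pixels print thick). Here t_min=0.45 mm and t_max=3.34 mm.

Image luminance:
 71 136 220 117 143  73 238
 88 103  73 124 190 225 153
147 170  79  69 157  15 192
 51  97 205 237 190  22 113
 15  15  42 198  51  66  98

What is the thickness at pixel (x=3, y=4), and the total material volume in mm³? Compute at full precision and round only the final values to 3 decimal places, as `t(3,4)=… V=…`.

span = t_max - t_min = 3.34 - 0.45 = 2.890
L(3,4) = 198, L_eff = 1 - 198/255 = 0.223529 (inverted)
t(3,4) = 3.34 - 2.890·0.223529 = 2.694
Σt over all 5·7 pixels = 23684/375 ≈ 63.1573333
V = pitch²·Σt = 1.98²·23684/375 = 247.602

t(3,4)=2.694 V=247.602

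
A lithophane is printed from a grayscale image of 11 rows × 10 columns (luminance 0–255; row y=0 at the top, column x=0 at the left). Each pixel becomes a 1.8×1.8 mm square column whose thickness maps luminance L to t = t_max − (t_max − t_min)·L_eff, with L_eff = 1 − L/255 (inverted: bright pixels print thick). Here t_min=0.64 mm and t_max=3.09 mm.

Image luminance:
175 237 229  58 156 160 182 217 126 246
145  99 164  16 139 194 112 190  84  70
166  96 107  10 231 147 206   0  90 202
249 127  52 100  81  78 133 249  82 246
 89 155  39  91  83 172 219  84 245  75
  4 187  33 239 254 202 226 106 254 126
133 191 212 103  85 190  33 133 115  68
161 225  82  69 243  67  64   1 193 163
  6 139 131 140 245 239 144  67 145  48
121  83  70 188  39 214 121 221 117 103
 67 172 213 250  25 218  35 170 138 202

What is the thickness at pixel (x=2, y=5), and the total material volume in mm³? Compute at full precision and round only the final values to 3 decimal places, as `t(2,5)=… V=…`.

t(2,5)=0.957 V=699.271

span = t_max - t_min = 3.09 - 0.64 = 2.450
L(2,5) = 33, L_eff = 1 - 33/255 = 0.870588 (inverted)
t(2,5) = 3.09 - 2.450·0.870588 = 0.957
Σt over all 11·10 pixels = 275176/1275 ≈ 215.8243137
V = pitch²·Σt = 1.8²·275176/1275 = 699.271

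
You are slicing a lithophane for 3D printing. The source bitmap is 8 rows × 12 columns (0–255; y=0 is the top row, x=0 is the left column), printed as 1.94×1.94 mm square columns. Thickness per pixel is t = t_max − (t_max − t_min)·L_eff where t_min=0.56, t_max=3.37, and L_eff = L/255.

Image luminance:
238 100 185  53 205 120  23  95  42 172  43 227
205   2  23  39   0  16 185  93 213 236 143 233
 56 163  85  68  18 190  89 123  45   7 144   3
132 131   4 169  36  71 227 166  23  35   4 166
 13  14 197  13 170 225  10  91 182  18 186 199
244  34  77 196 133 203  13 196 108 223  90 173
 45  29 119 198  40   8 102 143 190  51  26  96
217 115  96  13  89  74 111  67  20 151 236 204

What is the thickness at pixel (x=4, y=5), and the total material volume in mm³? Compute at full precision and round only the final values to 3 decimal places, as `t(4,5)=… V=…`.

span = t_max - t_min = 3.37 - 0.56 = 2.810
L(4,5) = 133, L_eff = 133/255 = 0.521569
t(4,5) = 3.37 - 2.810·0.521569 = 1.904
Σt over all 8·12 pixels = 883491/4250 ≈ 207.8802353
V = pitch²·Σt = 1.94²·883491/4250 = 782.378

t(4,5)=1.904 V=782.378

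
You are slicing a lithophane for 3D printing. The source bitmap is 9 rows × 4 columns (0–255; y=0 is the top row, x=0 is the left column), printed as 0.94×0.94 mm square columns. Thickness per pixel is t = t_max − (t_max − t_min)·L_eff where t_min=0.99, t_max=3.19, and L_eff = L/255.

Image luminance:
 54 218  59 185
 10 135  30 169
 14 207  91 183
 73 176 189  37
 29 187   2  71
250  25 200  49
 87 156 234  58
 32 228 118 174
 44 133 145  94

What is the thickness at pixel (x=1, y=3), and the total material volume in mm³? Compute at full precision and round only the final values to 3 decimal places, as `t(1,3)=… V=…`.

span = t_max - t_min = 3.19 - 0.99 = 2.200
L(1,3) = 176, L_eff = 176/255 = 0.690196
t(1,3) = 3.19 - 2.200·0.690196 = 1.672
Σt over all 9·4 pixels = 6721/85 ≈ 79.0705882
V = pitch²·Σt = 0.94²·6721/85 = 69.867

t(1,3)=1.672 V=69.867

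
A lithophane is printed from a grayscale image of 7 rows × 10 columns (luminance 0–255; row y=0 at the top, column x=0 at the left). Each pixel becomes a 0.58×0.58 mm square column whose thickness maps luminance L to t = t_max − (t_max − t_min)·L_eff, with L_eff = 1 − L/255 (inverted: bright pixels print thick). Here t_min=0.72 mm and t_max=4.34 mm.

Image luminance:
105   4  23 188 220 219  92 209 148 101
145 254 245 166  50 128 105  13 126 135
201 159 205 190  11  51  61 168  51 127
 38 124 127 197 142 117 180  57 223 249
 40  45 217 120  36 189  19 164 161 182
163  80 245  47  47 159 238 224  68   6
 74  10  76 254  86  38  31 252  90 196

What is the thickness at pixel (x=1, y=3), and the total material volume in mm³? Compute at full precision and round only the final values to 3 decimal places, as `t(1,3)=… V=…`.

span = t_max - t_min = 4.34 - 0.72 = 3.620
L(1,3) = 124, L_eff = 1 - 124/255 = 0.513725 (inverted)
t(1,3) = 4.34 - 3.620·0.513725 = 2.480
Σt over all 7·10 pixels = 2255491/12750 ≈ 176.9012549
V = pitch²·Σt = 0.58²·2255491/12750 = 59.510

t(1,3)=2.480 V=59.510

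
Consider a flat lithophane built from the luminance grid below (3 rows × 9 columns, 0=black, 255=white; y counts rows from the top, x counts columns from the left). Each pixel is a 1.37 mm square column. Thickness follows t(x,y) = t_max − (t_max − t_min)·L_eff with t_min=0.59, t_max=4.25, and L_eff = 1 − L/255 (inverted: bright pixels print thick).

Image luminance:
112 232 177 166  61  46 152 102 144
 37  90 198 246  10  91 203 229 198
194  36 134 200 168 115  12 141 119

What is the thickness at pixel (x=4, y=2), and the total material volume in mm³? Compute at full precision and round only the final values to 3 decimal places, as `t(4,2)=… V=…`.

span = t_max - t_min = 4.25 - 0.59 = 3.660
L(4,2) = 168, L_eff = 1 - 168/255 = 0.341176 (inverted)
t(4,2) = 4.25 - 3.660·0.341176 = 3.001
Σt over all 3·9 pixels = 576191/8500 ≈ 67.7871765
V = pitch²·Σt = 1.37²·576191/8500 = 127.230

t(4,2)=3.001 V=127.230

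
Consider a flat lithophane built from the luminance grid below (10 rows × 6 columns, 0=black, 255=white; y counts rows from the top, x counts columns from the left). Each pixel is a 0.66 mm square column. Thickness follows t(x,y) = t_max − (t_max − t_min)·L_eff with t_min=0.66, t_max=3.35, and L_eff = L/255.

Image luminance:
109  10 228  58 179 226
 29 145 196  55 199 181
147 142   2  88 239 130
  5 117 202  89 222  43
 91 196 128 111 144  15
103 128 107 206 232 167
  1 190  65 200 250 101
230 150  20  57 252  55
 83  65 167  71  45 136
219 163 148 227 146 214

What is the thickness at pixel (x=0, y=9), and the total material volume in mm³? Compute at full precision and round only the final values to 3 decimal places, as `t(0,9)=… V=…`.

span = t_max - t_min = 3.35 - 0.66 = 2.690
L(0,9) = 219, L_eff = 219/255 = 0.858824
t(0,9) = 3.35 - 2.690·0.858824 = 1.040
Σt over all 10·6 pixels = 748486/6375 ≈ 117.4095686
V = pitch²·Σt = 0.66²·748486/6375 = 51.144

t(0,9)=1.040 V=51.144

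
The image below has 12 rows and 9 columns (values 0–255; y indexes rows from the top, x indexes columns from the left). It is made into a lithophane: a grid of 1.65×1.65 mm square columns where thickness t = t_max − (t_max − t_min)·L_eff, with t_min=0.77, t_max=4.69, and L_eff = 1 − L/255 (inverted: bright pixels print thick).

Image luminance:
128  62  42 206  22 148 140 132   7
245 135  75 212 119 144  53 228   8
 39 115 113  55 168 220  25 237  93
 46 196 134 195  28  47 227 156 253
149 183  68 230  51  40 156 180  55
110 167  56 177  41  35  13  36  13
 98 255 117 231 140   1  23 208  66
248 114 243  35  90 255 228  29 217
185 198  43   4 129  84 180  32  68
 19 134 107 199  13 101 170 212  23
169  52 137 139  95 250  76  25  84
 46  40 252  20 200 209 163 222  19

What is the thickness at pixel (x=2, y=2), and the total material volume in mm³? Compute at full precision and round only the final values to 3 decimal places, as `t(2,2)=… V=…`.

t(2,2)=2.507 V=766.709

span = t_max - t_min = 4.69 - 0.77 = 3.920
L(2,2) = 113, L_eff = 1 - 113/255 = 0.556863 (inverted)
t(2,2) = 4.69 - 3.920·0.556863 = 2.507
Σt over all 12·9 pixels = 71813/255 ≈ 281.6196078
V = pitch²·Σt = 1.65²·71813/255 = 766.709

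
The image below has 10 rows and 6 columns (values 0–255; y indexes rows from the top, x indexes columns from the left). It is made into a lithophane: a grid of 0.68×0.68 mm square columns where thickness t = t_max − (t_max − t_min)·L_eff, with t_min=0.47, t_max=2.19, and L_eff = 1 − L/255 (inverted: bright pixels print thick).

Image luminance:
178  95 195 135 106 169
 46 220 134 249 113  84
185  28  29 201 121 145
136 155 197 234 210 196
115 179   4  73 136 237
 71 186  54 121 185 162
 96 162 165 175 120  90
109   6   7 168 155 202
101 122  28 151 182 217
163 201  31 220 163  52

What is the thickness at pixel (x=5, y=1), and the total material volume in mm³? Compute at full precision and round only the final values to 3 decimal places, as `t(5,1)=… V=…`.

span = t_max - t_min = 2.19 - 0.47 = 1.720
L(5,1) = 84, L_eff = 1 - 84/255 = 0.670588 (inverted)
t(5,1) = 2.19 - 1.720·0.670588 = 1.037
Σt over all 10·6 pixels = 106217/1275 ≈ 83.3074510
V = pitch²·Σt = 0.68²·106217/1275 = 38.521

t(5,1)=1.037 V=38.521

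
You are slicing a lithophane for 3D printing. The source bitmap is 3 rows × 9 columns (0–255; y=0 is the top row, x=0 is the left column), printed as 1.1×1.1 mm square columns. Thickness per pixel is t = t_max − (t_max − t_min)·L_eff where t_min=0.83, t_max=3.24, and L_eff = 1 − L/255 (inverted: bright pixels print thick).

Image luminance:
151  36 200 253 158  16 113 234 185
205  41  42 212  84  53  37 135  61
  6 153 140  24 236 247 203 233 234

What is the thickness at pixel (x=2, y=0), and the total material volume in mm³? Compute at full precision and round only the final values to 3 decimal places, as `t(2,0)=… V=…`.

span = t_max - t_min = 3.24 - 0.83 = 2.410
L(2,0) = 200, L_eff = 1 - 200/255 = 0.215686 (inverted)
t(2,0) = 3.24 - 2.410·0.215686 = 2.720
Σt over all 3·9 pixels = 1461227/25500 ≈ 57.3030196
V = pitch²·Σt = 1.1²·1461227/25500 = 69.337

t(2,0)=2.720 V=69.337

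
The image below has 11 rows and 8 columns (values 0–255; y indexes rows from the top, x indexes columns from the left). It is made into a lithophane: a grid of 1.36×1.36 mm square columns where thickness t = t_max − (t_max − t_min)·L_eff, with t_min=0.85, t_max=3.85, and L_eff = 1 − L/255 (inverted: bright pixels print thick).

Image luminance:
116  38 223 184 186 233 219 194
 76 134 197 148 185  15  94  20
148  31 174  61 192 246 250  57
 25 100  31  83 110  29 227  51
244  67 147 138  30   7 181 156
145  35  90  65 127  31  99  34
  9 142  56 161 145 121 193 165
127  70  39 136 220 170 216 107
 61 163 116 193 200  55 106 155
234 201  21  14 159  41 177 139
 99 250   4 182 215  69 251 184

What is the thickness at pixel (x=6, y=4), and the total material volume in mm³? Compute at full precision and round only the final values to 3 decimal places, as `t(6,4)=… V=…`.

span = t_max - t_min = 3.85 - 0.85 = 3.000
L(6,4) = 181, L_eff = 1 - 181/255 = 0.290196 (inverted)
t(6,4) = 3.85 - 3.000·0.290196 = 2.979
Σt over all 11·8 pixels = 17397/85 ≈ 204.6705882
V = pitch²·Σt = 1.36²·17397/85 = 378.559

t(6,4)=2.979 V=378.559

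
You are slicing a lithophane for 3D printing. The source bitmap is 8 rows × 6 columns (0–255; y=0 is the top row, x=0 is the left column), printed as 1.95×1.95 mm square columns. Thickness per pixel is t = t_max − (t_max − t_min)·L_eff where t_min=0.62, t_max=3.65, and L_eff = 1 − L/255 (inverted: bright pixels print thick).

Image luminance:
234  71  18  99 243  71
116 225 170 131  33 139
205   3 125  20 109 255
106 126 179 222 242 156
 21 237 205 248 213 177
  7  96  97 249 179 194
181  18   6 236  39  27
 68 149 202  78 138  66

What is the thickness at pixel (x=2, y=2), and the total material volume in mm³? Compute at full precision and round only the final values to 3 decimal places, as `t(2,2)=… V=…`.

t(2,2)=2.105 V=403.642

span = t_max - t_min = 3.65 - 0.62 = 3.030
L(2,2) = 125, L_eff = 1 - 125/255 = 0.509804 (inverted)
t(2,2) = 3.65 - 3.030·0.509804 = 2.105
Σt over all 8·6 pixels = 902289/8500 ≈ 106.1516471
V = pitch²·Σt = 1.95²·902289/8500 = 403.642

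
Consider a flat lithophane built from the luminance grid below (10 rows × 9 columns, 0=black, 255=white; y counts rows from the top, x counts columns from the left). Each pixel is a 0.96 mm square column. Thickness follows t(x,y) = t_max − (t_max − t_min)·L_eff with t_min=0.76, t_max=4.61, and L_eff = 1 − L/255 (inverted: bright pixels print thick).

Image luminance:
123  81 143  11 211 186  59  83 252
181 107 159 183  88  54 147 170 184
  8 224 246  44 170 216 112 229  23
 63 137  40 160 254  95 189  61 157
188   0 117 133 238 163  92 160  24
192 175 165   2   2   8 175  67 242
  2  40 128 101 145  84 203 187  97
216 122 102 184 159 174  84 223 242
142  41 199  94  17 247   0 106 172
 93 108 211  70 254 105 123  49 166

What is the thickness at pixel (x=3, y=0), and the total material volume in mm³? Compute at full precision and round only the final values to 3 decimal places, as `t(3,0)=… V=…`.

t(3,0)=0.926 V=225.599

span = t_max - t_min = 4.61 - 0.76 = 3.850
L(3,0) = 11, L_eff = 1 - 11/255 = 0.956863 (inverted)
t(3,0) = 4.61 - 3.850·0.956863 = 0.926
Σt over all 10·9 pixels = 1248431/5100 ≈ 244.7903922
V = pitch²·Σt = 0.96²·1248431/5100 = 225.599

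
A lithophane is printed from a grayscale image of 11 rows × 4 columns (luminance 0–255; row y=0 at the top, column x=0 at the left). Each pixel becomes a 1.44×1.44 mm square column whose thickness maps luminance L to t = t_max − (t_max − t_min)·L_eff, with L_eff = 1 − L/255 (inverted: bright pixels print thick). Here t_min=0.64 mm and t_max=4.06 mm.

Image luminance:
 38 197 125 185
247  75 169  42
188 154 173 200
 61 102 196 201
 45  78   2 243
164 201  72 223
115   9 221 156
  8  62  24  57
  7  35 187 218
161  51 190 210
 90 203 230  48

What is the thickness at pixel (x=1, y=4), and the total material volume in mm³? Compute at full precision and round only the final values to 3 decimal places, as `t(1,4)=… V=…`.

t(1,4)=1.686 V=215.884

span = t_max - t_min = 4.06 - 0.64 = 3.420
L(1,4) = 78, L_eff = 1 - 78/255 = 0.694118 (inverted)
t(1,4) = 4.06 - 3.420·0.694118 = 1.686
Σt over all 11·4 pixels = 442471/4250 ≈ 104.1108235
V = pitch²·Σt = 1.44²·442471/4250 = 215.884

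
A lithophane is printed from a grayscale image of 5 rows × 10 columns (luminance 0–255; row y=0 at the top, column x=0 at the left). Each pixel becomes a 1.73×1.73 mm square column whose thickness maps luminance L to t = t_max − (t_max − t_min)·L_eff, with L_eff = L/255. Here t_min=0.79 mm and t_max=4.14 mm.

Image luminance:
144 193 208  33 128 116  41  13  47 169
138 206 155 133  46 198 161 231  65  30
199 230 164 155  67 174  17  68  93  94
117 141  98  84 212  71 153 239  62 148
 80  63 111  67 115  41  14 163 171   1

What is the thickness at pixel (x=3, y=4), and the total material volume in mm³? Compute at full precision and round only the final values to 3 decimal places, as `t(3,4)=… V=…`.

t(3,4)=3.260 V=388.849

span = t_max - t_min = 4.14 - 0.79 = 3.350
L(3,4) = 67, L_eff = 67/255 = 0.262745
t(3,4) = 4.14 - 3.350·0.262745 = 3.260
Σt over all 5·10 pixels = 662611/5100 ≈ 129.9237255
V = pitch²·Σt = 1.73²·662611/5100 = 388.849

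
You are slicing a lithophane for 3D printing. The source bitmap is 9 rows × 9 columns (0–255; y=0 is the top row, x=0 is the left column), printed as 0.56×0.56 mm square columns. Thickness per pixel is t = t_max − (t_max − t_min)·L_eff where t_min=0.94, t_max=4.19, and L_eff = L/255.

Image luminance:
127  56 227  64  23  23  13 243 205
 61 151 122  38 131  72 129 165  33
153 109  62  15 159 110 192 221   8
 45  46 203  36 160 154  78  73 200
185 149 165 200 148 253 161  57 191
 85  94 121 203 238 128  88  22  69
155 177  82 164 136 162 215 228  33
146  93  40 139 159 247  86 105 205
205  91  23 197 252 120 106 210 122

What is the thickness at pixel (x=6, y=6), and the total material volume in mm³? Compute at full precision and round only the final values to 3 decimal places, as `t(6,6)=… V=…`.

span = t_max - t_min = 4.19 - 0.94 = 3.250
L(6,6) = 215, L_eff = 215/255 = 0.843137
t(6,6) = 4.19 - 3.250·0.843137 = 1.450
Σt over all 9·9 pixels = 352453/1700 ≈ 207.3252941
V = pitch²·Σt = 0.56²·352453/1700 = 65.017

t(6,6)=1.450 V=65.017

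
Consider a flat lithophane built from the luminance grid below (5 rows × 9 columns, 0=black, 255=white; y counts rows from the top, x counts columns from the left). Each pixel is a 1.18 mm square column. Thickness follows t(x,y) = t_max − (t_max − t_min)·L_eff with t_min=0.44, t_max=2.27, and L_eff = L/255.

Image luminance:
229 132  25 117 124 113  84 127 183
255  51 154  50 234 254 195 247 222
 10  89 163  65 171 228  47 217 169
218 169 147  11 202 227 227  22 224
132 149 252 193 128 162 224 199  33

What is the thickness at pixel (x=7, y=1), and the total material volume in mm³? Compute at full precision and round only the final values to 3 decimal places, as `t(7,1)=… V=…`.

t(7,1)=0.497 V=73.545

span = t_max - t_min = 2.27 - 0.44 = 1.830
L(7,1) = 247, L_eff = 247/255 = 0.968627
t(7,1) = 2.27 - 1.830·0.968627 = 0.497
Σt over all 5·9 pixels = 448961/8500 ≈ 52.8189412
V = pitch²·Σt = 1.18²·448961/8500 = 73.545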